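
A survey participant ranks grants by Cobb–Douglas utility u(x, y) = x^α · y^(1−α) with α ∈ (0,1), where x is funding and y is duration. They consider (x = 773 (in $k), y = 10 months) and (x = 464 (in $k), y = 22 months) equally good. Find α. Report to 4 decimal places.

The Cobb–Douglas utilities coincide, so 773^α·10^(1−α) = 464^α·22^(1−α).
Taking logs: α·ln 773 + (1−α)·ln 10 = α·ln 464 + (1−α)·ln 22, i.e. α·0.5103945 = (1−α)·0.7884574.
So α/(1−α) = (0.7884574)/(0.5103945) = 1.5448000, and α = 1.5448000/2.5448000 ≈ 0.6070.

α ≈ 0.6070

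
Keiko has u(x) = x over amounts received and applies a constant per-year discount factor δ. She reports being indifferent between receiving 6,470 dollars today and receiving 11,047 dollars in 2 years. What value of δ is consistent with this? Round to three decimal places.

The payoff in 2 years is discounted by δ^2, so u(6470) = δ^2·u(11047) and δ^2 = u(6470)/u(11047).
With u(x) = x: δ^2 = 6470/11047 = 0.58568.
Taking the square root: δ = 0.58568^(1/2) ≈ 0.765.

δ ≈ 0.765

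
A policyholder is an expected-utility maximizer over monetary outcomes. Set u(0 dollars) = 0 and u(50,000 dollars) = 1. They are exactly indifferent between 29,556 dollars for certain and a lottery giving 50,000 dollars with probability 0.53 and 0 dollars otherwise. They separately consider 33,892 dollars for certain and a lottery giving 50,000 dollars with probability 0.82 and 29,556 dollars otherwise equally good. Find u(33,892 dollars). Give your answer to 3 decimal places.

0.915

The first gamble pins u(29,556 dollars): it must equal 0.53·1 + 0.47·0 = 0.53.
Then u(33,892 dollars) = 0.82·u(50,000 dollars) + 0.18·u(29,556 dollars) = 0.82·1.00 + 0.18·0.53 = 0.9154.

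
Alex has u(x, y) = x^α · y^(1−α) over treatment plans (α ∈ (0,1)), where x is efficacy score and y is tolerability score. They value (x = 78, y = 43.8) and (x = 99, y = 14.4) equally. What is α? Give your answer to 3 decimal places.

α ≈ 0.824

Set the two utilities equal: 78^α·43.8^(1−α) = 99^α·14.4^(1−α).
Rearrange to (78/99)^α = (14.4/43.8)^(1−α) and take logs: α·-0.238411 = (1−α)·-1.112406.
So α/(1−α) = (-1.112406)/(-0.238411) = 4.665917, and α = 4.665917/5.665917 ≈ 0.824.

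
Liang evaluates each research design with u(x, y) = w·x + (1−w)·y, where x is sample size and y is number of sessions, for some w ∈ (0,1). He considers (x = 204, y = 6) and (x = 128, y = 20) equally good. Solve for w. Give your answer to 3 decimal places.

w = 0.156

Equating utilities: w·204 + (1−w)·6 = w·128 + (1−w)·20.
Collecting terms: w·76 = (1−w)·14.
Hence w = 14/(76+14) = 14/90 = 0.156.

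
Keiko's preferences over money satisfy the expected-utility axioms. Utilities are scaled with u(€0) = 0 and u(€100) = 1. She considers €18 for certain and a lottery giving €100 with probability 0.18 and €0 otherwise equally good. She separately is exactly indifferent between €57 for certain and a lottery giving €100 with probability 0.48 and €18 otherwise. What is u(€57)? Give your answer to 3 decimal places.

0.574

The first gamble pins u(€18): it must equal 0.18·1 + 0.82·0 = 0.18.
The second indifference gives u(€57) = 0.48·u(€100) + 0.52·u(€18) = 0.48·1.00 + 0.52·0.18 = 0.5736.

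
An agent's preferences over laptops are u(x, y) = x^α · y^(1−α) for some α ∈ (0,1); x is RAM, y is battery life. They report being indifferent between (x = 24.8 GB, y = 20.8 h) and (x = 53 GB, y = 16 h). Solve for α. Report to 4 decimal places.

α ≈ 0.2568

Indifference: 24.8^α · 20.8^(1−α) = 53^α · 16^(1−α).
Rearrange to (24.8/53)^α = (16/20.8)^(1−α) and take logs: α·-0.7594483 = (1−α)·-0.2623643.
With A = -0.7594483 and B = -0.2623643: α·A = (1−α)·B, so α = B/(A+B) = -0.2623643/-1.0218126 ≈ 0.2568.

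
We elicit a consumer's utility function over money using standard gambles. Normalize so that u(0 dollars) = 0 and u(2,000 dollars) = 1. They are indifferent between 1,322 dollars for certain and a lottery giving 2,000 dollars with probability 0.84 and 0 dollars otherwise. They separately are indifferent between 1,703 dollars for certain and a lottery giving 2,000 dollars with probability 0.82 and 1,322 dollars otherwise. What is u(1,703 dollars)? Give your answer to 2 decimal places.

First, u(1,322 dollars) = 0.84·u(2,000 dollars) + 0.16·u(0 dollars) = 0.84.
Then u(1,703 dollars) = 0.82·u(2,000 dollars) + 0.18·u(1,322 dollars) = 0.82·1.00 + 0.18·0.84 = 0.9712.

0.97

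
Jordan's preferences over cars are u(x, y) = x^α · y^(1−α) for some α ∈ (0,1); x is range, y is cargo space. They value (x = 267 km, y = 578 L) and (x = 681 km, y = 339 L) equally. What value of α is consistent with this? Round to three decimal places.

Indifference: 267^α · 578^(1−α) = 681^α · 339^(1−α).
Taking logs: α·ln 267 + (1−α)·ln 578 = α·ln 681 + (1−α)·ln 339, i.e. α·-0.936314 = (1−α)·-0.533574.
Thus α·(-1.469888) = -0.533574, so α = -0.533574/-1.469888 ≈ 0.363.

α ≈ 0.363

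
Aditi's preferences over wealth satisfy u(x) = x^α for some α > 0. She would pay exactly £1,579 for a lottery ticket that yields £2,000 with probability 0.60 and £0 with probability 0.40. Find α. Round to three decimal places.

Since u(0) = 0, the lottery's EU is 0.60·2000^α.
Equating: 1579^α = 0.60·2000^α, i.e. 0.7895^α = 0.60.
α = ln(0.60) / ln(1579/2000) = -0.510826/-0.236355 ≈ 2.161.

α ≈ 2.161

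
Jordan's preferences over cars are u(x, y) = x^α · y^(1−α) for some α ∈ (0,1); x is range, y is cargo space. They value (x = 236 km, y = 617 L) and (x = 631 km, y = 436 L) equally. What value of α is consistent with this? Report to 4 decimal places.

Set the two utilities equal: 236^α·617^(1−α) = 631^α·436^(1−α).
(236/631)^α = (436/617)^(1−α); take logs: α·ln(236/631) = (1−α)·ln(436/617), i.e. α·-0.9834741 = (1−α)·-0.3472268.
Thus α·(-1.3307009) = -0.3472268, so α = -0.3472268/-1.3307009 ≈ 0.2609.

α ≈ 0.2609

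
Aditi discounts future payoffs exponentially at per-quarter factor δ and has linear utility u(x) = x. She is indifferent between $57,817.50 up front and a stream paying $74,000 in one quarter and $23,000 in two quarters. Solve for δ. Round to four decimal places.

The stream is worth 74000δ + 23000δ² today, so 74000δ + 23000δ² = 57817.50.
That is, 23000δ² + 74000δ − 57817.50 = 0, a quadratic in δ.
By the quadratic formula (taking the positive root), δ = (−74000 + √10795210000.00) / 46000 ≈ 0.6500.

δ ≈ 0.6500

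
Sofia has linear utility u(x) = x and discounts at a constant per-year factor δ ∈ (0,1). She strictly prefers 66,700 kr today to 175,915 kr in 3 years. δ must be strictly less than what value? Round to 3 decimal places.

δ < 0.724

The preference means 66700 > δ^3·175915.
Dividing by 175915: δ^3 < 0.37916. Both sides are positive, so the cube root keeps the direction.
δ < 0.37916^(1/3) = 0.724.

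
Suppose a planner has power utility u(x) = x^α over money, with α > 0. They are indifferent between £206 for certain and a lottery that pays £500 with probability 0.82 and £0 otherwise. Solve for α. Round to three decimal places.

EU(lottery) = 0.82·500^α + 0.18·0 = 0.82·500^α.
Equating: 206^α = 0.82·500^α, i.e. 0.4120^α = 0.82.
Take logs: α = ln 0.82 / ln(206/500) ≈ 0.22380.

α ≈ 0.224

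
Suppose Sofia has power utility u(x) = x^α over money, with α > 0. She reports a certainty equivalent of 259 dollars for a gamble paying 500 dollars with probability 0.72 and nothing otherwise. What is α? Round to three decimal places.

EU(lottery) = 0.72·500^α + 0.28·0 = 0.72·500^α.
Equating: 259^α = 0.72·500^α, i.e. 0.5180^α = 0.72.
α = ln(0.72) / ln(259/500) = -0.328504/-0.657780 ≈ 0.499.

α ≈ 0.499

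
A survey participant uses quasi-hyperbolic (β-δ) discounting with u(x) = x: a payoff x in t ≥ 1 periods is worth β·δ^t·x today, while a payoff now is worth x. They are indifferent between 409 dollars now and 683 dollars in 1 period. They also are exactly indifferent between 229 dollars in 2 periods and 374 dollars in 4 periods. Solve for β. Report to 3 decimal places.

The second indifference involves only future payoffs, so β cancels: β·δ^2·229 = β·δ^4·374, giving δ^2 = 229/374 = 0.61230, so δ = 0.78250.
Substituting δ into 409 = β·δ·683: β = 409/(534.445) ≈ 0.765.

β ≈ 0.765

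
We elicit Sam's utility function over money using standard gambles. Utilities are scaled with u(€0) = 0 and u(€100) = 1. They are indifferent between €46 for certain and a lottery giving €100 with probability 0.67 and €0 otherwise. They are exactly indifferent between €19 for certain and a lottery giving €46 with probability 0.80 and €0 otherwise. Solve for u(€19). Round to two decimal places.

0.54

From the first indifference, u(€46) = 0.67·u(€100) + 0.33·u(€0) = 0.67·1 + 0.33·0 = 0.67.
Chaining: u(€19) = 0.80·0.67 + 0.20·0.00 = 0.5360.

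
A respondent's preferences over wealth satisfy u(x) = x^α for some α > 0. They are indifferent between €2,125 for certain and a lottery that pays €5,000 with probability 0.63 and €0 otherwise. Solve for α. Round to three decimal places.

Since u(0) = 0, the lottery's EU is 0.63·5000^α.
Indifference: 2125^α = 0.63·5000^α, so (2125/5000)^α = 0.63.
Taking logs: α·ln(2125/5000) = ln(0.63), so α = -0.462035 / -0.855666 ≈ 0.540.

α ≈ 0.540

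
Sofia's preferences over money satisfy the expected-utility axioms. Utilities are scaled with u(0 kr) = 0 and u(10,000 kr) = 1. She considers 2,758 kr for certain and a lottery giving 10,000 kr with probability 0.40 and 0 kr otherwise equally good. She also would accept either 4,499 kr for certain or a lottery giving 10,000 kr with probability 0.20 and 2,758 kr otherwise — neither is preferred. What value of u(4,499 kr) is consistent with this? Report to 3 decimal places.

0.520

First, u(2,758 kr) = 0.40·u(10,000 kr) + 0.60·u(0 kr) = 0.40.
Chaining: u(4,499 kr) = 0.20·1.00 + 0.80·0.40 = 0.5200.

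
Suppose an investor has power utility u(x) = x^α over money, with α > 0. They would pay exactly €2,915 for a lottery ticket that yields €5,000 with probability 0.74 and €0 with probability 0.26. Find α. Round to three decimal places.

Since u(0) = 0, the lottery's EU is 0.74·5000^α.
Indifference: 2915^α = 0.74·5000^α, so (2915/5000)^α = 0.74.
Take logs: α = ln 0.74 / ln(2915/5000) ≈ 0.55805.

α ≈ 0.558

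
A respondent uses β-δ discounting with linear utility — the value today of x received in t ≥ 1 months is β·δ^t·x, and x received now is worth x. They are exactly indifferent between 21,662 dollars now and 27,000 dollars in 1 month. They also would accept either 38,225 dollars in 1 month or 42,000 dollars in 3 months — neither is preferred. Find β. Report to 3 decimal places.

β ≈ 0.841

Both payoffs in the second observation are in the future, so β drops out: δ^1·38225 = δ^3·42000 ⇒ δ^2 = 38225/42000 = 0.91012, so δ = 0.95400.
Now use the now-vs-future pair: 21662 = β·δ·27000 gives β = 21662/(0.95400·27000) ≈ 0.841.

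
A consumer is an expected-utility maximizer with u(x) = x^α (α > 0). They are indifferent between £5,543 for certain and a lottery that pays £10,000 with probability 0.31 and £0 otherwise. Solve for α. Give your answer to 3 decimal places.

α ≈ 1.985

EU(lottery) = 0.31·10000^α + 0.69·0 = 0.31·10000^α.
Equating: 5543^α = 0.31·10000^α, i.e. 0.5543^α = 0.31.
Take logs: α = ln 0.31 / ln(5543/10000) ≈ 1.98489.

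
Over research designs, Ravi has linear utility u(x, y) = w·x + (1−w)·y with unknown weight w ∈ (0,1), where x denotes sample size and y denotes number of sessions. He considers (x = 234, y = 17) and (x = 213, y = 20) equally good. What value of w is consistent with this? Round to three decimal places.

w = 0.125

Equating utilities: w·234 + (1−w)·17 = w·213 + (1−w)·20.
w·(234−213) = (1−w)·(20−17), i.e. w·21 = (1−w)·3.
Hence w = 3/(21+3) = 3/24 = 0.125.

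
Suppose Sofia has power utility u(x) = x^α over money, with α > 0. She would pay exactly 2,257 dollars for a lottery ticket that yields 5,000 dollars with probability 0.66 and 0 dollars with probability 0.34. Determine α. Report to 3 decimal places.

EU(lottery) = 0.66·5000^α + 0.34·0 = 0.66·5000^α.
Equating: 2257^α = 0.66·5000^α, i.e. 0.4514^α = 0.66.
α = ln(0.66) / ln(2257/5000) = -0.415515/-0.795401 ≈ 0.522.

α ≈ 0.522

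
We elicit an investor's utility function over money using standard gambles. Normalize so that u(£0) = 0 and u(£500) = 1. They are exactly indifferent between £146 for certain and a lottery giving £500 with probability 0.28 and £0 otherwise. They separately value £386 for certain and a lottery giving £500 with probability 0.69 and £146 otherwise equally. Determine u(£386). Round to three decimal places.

0.777

First, u(£146) = 0.28·u(£500) + 0.72·u(£0) = 0.28.
The second indifference gives u(£386) = 0.69·u(£500) + 0.31·u(£146) = 0.69·1.00 + 0.31·0.28 = 0.7768.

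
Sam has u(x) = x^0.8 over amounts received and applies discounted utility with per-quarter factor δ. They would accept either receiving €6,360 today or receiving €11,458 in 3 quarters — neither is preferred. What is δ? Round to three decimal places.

Equating discounted utilities: u(6360) = δ^3·u(11458) ⇒ δ^3 = u(6360)/u(11458).
Since u(x) = x^0.8, δ^3 = (6360/11458)^0.8 = 0.55507^0.8 = 0.62442.
So δ = 0.62442^(1/3) ≈ 0.855.

δ ≈ 0.855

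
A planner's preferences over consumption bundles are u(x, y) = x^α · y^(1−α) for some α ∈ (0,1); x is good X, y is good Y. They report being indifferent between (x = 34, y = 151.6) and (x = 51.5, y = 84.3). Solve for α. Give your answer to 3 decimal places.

α ≈ 0.586

Indifference: 34^α · 151.6^(1−α) = 51.5^α · 84.3^(1−α).
(34/51.5)^α = (84.3/151.6)^(1−α); take logs: α·ln(34/51.5) = (1−α)·ln(84.3/151.6), i.e. α·-0.415221 = (1−α)·-0.586864.
With A = -0.415221 and B = -0.586864: α·A = (1−α)·B, so α = B/(A+B) = -0.586864/-1.002085 ≈ 0.586.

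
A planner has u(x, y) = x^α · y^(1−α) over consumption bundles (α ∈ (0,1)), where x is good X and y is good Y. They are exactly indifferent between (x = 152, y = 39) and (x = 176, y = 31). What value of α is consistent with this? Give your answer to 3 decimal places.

α ≈ 0.610

Indifference: 152^α · 39^(1−α) = 176^α · 31^(1−α).
(152/176)^α = (31/39)^(1−α); take logs: α·ln(152/176) = (1−α)·ln(31/39), i.e. α·-0.146603 = (1−α)·-0.229574.
With A = -0.146603 and B = -0.229574: α·A = (1−α)·B, so α = B/(A+B) = -0.229574/-0.376177 ≈ 0.610.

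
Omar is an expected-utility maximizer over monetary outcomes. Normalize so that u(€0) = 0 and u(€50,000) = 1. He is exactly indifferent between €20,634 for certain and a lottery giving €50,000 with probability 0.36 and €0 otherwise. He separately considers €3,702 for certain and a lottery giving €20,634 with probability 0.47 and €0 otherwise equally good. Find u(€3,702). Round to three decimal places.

The first gamble pins u(€20,634): it must equal 0.36·1 + 0.64·0 = 0.36.
Chaining: u(€3,702) = 0.47·0.36 + 0.53·0.00 = 0.1692.

0.169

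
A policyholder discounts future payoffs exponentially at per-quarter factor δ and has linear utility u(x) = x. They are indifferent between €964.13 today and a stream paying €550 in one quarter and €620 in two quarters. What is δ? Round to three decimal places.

δ ≈ 0.880

Equating present values: 964.13 = 550δ + 620δ².
That is, 620δ² + 550δ − 964.13 = 0, a quadratic in δ.
The positive root is δ = [−550 + √(550² + 4·620·964.13)] / (2·620) = (−550 + 1641.202)/1240 ≈ 0.880.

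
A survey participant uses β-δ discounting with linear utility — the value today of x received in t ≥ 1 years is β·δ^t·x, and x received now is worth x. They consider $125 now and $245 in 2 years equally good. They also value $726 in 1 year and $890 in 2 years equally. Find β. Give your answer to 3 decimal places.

Both payoffs in the second observation are in the future, so β drops out: δ^1·726 = δ^2·890 ⇒ δ = 726/890 = 0.81573.
Substituting δ into 125 = β·δ^2·245: β = 125/(163.027) ≈ 0.767.

β ≈ 0.767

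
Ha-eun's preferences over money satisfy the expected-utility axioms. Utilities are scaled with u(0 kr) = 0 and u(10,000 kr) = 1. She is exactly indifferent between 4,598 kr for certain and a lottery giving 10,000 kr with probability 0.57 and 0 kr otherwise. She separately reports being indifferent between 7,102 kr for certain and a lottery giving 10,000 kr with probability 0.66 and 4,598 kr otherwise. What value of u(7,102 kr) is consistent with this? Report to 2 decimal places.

0.85

The first gamble pins u(4,598 kr): it must equal 0.57·1 + 0.43·0 = 0.57.
The second indifference gives u(7,102 kr) = 0.66·u(10,000 kr) + 0.34·u(4,598 kr) = 0.66·1.00 + 0.34·0.57 = 0.8538.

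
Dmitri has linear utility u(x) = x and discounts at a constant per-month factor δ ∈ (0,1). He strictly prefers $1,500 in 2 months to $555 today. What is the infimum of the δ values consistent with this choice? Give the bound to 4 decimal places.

Comparing present values: 555 < δ^2·1500.
Dividing by 1500: δ^2 > 0.37000. Both sides are positive, so the square root keeps the direction.
δ > 0.37000^(1/2) = 0.6083.

δ > 0.6083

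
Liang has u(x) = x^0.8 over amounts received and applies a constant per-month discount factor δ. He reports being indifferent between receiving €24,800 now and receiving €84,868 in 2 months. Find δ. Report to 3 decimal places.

δ ≈ 0.611

The payoff in 2 months is discounted by δ^2, so u(24800) = δ^2·u(84868) and δ^2 = u(24800)/u(84868).
Since u(x) = x^0.8, δ^2 = (24800/84868)^0.8 = 0.29222^0.8 = 0.37374.
So δ = 0.37374^(1/2) ≈ 0.611.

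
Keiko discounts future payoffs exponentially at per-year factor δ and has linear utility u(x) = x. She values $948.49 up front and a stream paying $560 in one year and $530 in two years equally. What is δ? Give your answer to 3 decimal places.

The stream is worth 560δ + 530δ² today, so 560δ + 530δ² = 948.49.
So 530δ² + 560δ − 948.49 = 0.
By the quadratic formula (taking the positive root), δ = (−560 + √2324398.80) / 1060 ≈ 0.910.

δ ≈ 0.910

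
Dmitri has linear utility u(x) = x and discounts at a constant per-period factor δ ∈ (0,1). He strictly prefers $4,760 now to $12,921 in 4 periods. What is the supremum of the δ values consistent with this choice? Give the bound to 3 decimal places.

Under u(x) = x this choice says 4760 > δ^4·12921.
Dividing by 12921: δ^4 < 0.36839. Both sides are positive, so the 4th root keeps the direction.
δ < 0.36839^(1/4) = 0.779.

δ < 0.779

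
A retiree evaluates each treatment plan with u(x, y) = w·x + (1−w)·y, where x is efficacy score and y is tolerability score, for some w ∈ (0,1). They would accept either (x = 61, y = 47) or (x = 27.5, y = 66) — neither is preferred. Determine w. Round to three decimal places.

Equating utilities: w·61 + (1−w)·47 = w·27.5 + (1−w)·66.
Rearranging, 33.5·w − 19·(1−w) = 0.
So w/(1−w) = 19/33.5 = 0.5672, giving w = 19/(33.5+19) = 0.362.

w = 0.362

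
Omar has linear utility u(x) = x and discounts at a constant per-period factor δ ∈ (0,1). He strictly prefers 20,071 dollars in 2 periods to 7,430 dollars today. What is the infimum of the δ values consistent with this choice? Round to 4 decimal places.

Under u(x) = x this choice says 7430 < δ^2·20071.
So δ^2 > 7430/20071 = 0.37019; taking the square root of both positive sides preserves the inequality.
δ > (7430/20071)^(1/2) ≈ 0.6084.

δ > 0.6084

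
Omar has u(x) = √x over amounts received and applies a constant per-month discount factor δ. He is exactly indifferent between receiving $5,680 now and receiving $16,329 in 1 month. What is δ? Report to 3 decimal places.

δ ≈ 0.590

Indifference means u(5680) = δ · u(16329), so δ = u(5680)/u(16329).
Since u(x) = √x, δ = √(5680/16329) = 0.58979.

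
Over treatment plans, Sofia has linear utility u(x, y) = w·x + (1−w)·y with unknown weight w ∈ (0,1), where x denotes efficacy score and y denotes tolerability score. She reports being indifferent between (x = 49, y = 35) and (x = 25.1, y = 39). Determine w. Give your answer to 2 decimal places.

Equating utilities: w·49 + (1−w)·35 = w·25.1 + (1−w)·39.
Collecting terms: w·23.9 = (1−w)·4.
So w/(1−w) = 4/23.9 = 0.1674, giving w = 4/(23.9+4) = 0.14.

w = 0.14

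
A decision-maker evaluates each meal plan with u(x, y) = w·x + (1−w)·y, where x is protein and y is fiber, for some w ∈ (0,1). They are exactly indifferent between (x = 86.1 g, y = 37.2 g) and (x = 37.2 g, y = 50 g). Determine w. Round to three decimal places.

w = 0.207

Equating utilities: w·86.1 + (1−w)·37.2 = w·37.2 + (1−w)·50.
w·(86.1−37.2) = (1−w)·(50−37.2), i.e. w·48.9 = (1−w)·12.8.
Hence w = 12.8/(48.9+12.8) = 12.8/61.7 = 0.207.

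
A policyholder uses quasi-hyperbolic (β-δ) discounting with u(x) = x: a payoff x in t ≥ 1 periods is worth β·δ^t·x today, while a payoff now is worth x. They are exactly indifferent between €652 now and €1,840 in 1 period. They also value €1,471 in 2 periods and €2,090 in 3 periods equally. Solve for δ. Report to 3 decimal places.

The second indifference involves only future payoffs, so β cancels: β·δ^2·1471 = β·δ^3·2090, giving δ = 1471/2090 = 0.70383.

δ ≈ 0.704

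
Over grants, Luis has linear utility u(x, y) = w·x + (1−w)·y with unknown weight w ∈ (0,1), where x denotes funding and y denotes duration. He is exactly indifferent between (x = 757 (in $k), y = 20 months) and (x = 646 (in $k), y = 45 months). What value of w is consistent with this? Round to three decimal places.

Indifference: w·757 + (1−w)·20 = w·646 + (1−w)·45.
Collecting terms: w·111 = (1−w)·25.
The marginal rate of substitution is 25/111, so w = 25/(111+25) = 0.184.

w = 0.184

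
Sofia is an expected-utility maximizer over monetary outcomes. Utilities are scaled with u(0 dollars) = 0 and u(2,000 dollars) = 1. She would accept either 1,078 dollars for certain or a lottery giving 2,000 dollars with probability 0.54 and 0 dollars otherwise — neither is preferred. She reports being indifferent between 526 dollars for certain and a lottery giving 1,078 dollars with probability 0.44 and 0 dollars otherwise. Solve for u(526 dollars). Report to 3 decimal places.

From the first indifference, u(1,078 dollars) = 0.54·u(2,000 dollars) + 0.46·u(0 dollars) = 0.54·1 + 0.46·0 = 0.54.
Chaining: u(526 dollars) = 0.44·0.54 + 0.56·0.00 = 0.2376.

0.238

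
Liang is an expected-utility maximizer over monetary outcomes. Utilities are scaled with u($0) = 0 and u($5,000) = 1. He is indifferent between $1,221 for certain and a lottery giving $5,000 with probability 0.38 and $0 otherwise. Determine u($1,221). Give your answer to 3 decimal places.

The indifference gives u($1,221) = 0.38·u($5,000) + 0.62·u($0) = 0.38·1 + 0.62·0 = 0.38.

0.380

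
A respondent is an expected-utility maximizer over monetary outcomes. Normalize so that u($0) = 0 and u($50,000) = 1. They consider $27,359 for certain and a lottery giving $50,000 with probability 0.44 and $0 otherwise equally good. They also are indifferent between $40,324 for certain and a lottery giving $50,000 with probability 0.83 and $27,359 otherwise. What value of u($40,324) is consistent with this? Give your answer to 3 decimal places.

From the first indifference, u($27,359) = 0.44·u($50,000) + 0.56·u($0) = 0.44·1 + 0.56·0 = 0.44.
Chaining: u($40,324) = 0.83·1.00 + 0.17·0.44 = 0.9048.

0.905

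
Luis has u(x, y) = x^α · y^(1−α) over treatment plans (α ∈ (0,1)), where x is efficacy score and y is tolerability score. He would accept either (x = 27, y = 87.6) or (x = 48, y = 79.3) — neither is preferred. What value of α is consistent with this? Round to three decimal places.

α ≈ 0.147

Set the two utilities equal: 27^α·87.6^(1−α) = 48^α·79.3^(1−α).
Rearrange to (27/48)^α = (79.3/87.6)^(1−α) and take logs: α·-0.575364 = (1−α)·-0.099543.
Thus α·(-0.674907) = -0.099543, so α = -0.099543/-0.674907 ≈ 0.147.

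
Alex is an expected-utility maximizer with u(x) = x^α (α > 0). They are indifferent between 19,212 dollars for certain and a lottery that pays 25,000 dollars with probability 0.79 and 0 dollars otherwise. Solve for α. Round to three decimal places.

Since u(0) = 0, the lottery's EU is 0.79·25000^α.
Equating: 19212^α = 0.79·25000^α, i.e. 0.7685^α = 0.79.
α = ln(0.79) / ln(19212/25000) = -0.235722/-0.263341 ≈ 0.895.

α ≈ 0.895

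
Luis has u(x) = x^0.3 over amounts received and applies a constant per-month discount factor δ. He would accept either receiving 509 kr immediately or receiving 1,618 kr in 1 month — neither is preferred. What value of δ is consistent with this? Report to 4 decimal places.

δ ≈ 0.7068

Indifference means u(509) = δ · u(1618), so δ = u(509)/u(1618).
With u(x) = x^0.3: δ = 509^0.3/1618^0.3 = (509/1618)^0.3 = 0.70684.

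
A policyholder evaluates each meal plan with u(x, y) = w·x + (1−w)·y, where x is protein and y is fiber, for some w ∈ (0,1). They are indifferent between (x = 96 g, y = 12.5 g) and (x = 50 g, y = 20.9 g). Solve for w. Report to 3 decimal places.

Equating utilities: w·96 + (1−w)·12.5 = w·50 + (1−w)·20.9.
w·(96−50) = (1−w)·(20.9−12.5), i.e. w·46 = (1−w)·8.4.
Hence w = 8.4/(46+8.4) = 8.4/54.4 = 0.154.

w = 0.154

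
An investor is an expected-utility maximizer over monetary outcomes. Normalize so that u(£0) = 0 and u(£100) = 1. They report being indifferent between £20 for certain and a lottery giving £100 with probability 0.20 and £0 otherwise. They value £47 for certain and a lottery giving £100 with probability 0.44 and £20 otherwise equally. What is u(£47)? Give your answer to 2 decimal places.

0.55

The first gamble pins u(£20): it must equal 0.20·1 + 0.80·0 = 0.20.
The second indifference gives u(£47) = 0.44·u(£100) + 0.56·u(£20) = 0.44·1.00 + 0.56·0.20 = 0.5520.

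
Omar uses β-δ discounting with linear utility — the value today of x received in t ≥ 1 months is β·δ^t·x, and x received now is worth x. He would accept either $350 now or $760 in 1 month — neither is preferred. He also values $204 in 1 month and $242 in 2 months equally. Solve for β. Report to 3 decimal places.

β ≈ 0.546

Both payoffs in the second observation are in the future, so β drops out: δ^1·204 = δ^2·242 ⇒ δ = 204/242 = 0.84298.
Now use the now-vs-future pair: 350 = β·δ·760 gives β = 350/(0.84298·760) ≈ 0.546.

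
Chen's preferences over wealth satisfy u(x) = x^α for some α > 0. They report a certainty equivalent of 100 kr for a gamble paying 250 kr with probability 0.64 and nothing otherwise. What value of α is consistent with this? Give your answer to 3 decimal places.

The lottery's expected utility is 0.64·u(250) + 0.36·u(0) = 0.64·250^α (since u(0) = 0 for α > 0).
Setting u(100) equal to that: 100^α = 0.64·250^α ⇒ (100/250)^α = 0.64.
Taking logs: α·ln(100/250) = ln(0.64), so α = -0.446287 / -0.916291 ≈ 0.487.

α ≈ 0.487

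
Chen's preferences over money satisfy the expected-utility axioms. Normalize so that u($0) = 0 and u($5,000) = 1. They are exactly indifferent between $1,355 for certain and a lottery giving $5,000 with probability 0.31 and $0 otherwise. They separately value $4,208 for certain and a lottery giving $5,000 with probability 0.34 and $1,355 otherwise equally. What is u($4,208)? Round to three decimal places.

0.545

From the first indifference, u($1,355) = 0.31·u($5,000) + 0.69·u($0) = 0.31·1 + 0.69·0 = 0.31.
Then u($4,208) = 0.34·u($5,000) + 0.66·u($1,355) = 0.34·1.00 + 0.66·0.31 = 0.5446.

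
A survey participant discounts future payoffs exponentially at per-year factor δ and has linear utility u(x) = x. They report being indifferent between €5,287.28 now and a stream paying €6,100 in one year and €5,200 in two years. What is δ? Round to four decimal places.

Present value of the stream is 6100·δ + 5200·δ². Indifference gives 6100δ + 5200δ² = 5287.28.
So 5200δ² + 6100δ − 5287.28 = 0.
The positive root is δ = [−6100 + √(6100² + 4·5200·5287.28)] / (2·5200) = (−6100 + 12132.000)/10400 ≈ 0.5800.

δ ≈ 0.5800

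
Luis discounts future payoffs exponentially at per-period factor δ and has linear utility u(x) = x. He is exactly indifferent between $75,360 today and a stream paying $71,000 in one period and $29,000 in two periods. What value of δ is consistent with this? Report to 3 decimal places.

Equating present values: 75360 = 71000δ + 29000δ².
That is, 29000δ² + 71000δ − 75360 = 0, a quadratic in δ.
The positive root is δ = [−71000 + √(71000² + 4·29000·75360)] / (2·29000) = (−71000 + 117400.000)/58000 ≈ 0.800.

δ ≈ 0.800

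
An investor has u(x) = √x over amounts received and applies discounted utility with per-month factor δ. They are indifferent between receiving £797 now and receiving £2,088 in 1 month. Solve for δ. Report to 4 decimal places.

δ ≈ 0.6178

The payoff in 1 month is discounted by δ, so u(797) = δ·u(2088) and δ = u(797)/u(2088).
With u(x) = √x: δ = √797/√2088 = √(797/2088) = 0.61782.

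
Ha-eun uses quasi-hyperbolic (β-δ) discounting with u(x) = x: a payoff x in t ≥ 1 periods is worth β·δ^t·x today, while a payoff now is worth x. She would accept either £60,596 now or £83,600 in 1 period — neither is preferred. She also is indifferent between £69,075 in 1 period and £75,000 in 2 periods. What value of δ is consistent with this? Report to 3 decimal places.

δ ≈ 0.921

From the later pair, β·δ^1·69075 = β·δ^2·75000; dividing through, δ = 69075/75000 = 0.92100.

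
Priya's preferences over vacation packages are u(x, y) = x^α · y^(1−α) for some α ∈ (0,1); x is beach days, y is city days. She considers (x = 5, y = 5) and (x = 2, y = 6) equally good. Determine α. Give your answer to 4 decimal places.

Set the two utilities equal: 5^α·5^(1−α) = 2^α·6^(1−α).
(5/2)^α = (6/5)^(1−α); take logs: α·ln(5/2) = (1−α)·ln(6/5), i.e. α·0.9162907 = (1−α)·0.1823216.
With A = 0.9162907 and B = 0.1823216: α·A = (1−α)·B, so α = B/(A+B) = 0.1823216/1.0986123 ≈ 0.1660.

α ≈ 0.1660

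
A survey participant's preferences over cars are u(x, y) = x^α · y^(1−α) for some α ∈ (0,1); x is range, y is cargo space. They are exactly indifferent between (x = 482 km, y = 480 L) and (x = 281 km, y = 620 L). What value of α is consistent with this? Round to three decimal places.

α ≈ 0.322

Set the two utilities equal: 482^α·480^(1−α) = 281^α·620^(1−α).
Rearrange to (482/281)^α = (620/480)^(1−α) and take logs: α·0.539589 = (1−α)·0.255933.
With A = 0.539589 and B = 0.255933: α·A = (1−α)·B, so α = B/(A+B) = 0.255933/0.795522 ≈ 0.322.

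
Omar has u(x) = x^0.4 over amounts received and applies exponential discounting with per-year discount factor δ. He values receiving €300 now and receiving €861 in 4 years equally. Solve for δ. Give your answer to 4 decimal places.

δ ≈ 0.8999

Indifference means u(300) = δ^4 · u(861), so δ^4 = u(300)/u(861).
With u(x) = x^0.4: δ^4 = 300^0.4/861^0.4 = (300/861)^0.4 = 0.65591.
Taking the 4th root: δ = 0.65591^(1/4) ≈ 0.8999.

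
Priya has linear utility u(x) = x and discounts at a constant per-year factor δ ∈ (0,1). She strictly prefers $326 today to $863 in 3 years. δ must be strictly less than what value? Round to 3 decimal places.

Under u(x) = x this choice says 326 > δ^3·863.
So δ^3 < 326/863 = 0.37775; taking the cube root of both positive sides preserves the inequality.
δ < (326/863)^(1/3) ≈ 0.723.

δ < 0.723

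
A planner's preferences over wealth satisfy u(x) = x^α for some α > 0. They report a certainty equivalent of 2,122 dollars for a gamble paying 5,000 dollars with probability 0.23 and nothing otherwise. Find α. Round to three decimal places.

α ≈ 1.715

EU(lottery) = 0.23·5000^α + 0.77·0 = 0.23·5000^α.
Equating: 2122^α = 0.23·5000^α, i.e. 0.4244^α = 0.23.
Taking logs: α·ln(2122/5000) = ln(0.23), so α = -1.469676 / -0.857079 ≈ 1.715.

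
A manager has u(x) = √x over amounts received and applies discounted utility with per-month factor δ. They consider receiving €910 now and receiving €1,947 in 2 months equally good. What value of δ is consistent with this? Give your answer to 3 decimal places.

Equating discounted utilities: u(910) = δ^2·u(1947) ⇒ δ^2 = u(910)/u(1947).
With u(x) = √x: δ^2 = √910/√1947 = √(910/1947) = 0.68366.
Hence δ = (0.68366)^(1/2) = 0.82684.

δ ≈ 0.827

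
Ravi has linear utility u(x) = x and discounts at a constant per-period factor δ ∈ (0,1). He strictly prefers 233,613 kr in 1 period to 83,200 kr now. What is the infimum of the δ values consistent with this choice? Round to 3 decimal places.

Under u(x) = x this choice says 83200 < δ·233613.
Dividing through by 233613 gives δ > 0.35614.

δ > 0.356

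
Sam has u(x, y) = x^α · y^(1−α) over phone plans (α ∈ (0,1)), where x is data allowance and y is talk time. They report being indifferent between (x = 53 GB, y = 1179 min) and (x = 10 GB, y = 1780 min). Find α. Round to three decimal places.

α ≈ 0.198

Set the two utilities equal: 53^α·1179^(1−α) = 10^α·1780^(1−α).
Rearrange to (53/10)^α = (1780/1179)^(1−α) and take logs: α·1.667707 = (1−α)·0.411947.
With A = 1.667707 and B = 0.411947: α·A = (1−α)·B, so α = B/(A+B) = 0.411947/2.079654 ≈ 0.198.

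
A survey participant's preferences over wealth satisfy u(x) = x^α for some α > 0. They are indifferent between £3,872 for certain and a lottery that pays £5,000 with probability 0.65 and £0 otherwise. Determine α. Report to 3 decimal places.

Since u(0) = 0, the lottery's EU is 0.65·5000^α.
Setting u(3872) equal to that: 3872^α = 0.65·5000^α ⇒ (3872/5000)^α = 0.65.
Take logs: α = ln 0.65 / ln(3872/5000) ≈ 1.68494.

α ≈ 1.685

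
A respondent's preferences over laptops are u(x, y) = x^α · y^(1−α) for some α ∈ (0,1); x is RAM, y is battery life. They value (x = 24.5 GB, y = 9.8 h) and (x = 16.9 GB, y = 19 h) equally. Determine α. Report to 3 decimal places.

Indifference: 24.5^α · 9.8^(1−α) = 16.9^α · 19^(1−α).
Taking logs: α·ln 24.5 + (1−α)·ln 9.8 = α·ln 16.9 + (1−α)·ln 19, i.e. α·0.371359 = (1−α)·0.662057.
With A = 0.371359 and B = 0.662057: α·A = (1−α)·B, so α = B/(A+B) = 0.662057/1.033416 ≈ 0.641.

α ≈ 0.641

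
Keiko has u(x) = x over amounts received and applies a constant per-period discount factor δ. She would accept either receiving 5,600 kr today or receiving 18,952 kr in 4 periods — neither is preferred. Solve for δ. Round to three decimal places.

δ ≈ 0.737

The payoff in 4 periods is discounted by δ^4, so u(5600) = δ^4·u(18952) and δ^4 = u(5600)/u(18952).
With u(x) = x: δ^4 = 5600/18952 = 0.29548.
Taking the 4th root: δ = 0.29548^(1/4) ≈ 0.737.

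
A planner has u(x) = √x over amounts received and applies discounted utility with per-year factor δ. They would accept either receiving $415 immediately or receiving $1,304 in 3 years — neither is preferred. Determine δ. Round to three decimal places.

δ ≈ 0.826

Indifference means u(415) = δ^3 · u(1304), so δ^3 = u(415)/u(1304).
With u(x) = √x: δ^3 = √415/√1304 = √(415/1304) = 0.56414.
Hence δ = (0.56414)^(1/3) = 0.82628.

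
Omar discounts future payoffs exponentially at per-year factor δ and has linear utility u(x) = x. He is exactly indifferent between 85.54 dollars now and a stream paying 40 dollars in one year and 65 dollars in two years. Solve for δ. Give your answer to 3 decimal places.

δ ≈ 0.880

The stream is worth 40δ + 65δ² today, so 40δ + 65δ² = 85.54.
Rearranged: 65δ² + 40δ − 85.54 = 0.
By the quadratic formula (taking the positive root), δ = (−40 + √23840.40) / 130 ≈ 0.880.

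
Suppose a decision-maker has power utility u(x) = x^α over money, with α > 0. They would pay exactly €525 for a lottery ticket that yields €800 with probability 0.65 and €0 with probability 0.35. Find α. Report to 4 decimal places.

α ≈ 1.0227

The lottery's expected utility is 0.65·u(800) + 0.35·u(0) = 0.65·800^α (since u(0) = 0 for α > 0).
Setting u(525) equal to that: 525^α = 0.65·800^α ⇒ (525/800)^α = 0.65.
α = ln(0.65) / ln(525/800) = -0.4307829/-0.4212135 ≈ 1.0227.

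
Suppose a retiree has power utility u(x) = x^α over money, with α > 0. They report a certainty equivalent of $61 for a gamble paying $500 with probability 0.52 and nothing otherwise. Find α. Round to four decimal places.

α ≈ 0.3108

EU(lottery) = 0.52·500^α + 0.48·0 = 0.52·500^α.
Setting u(61) equal to that: 61^α = 0.52·500^α ⇒ (61/500)^α = 0.52.
Take logs: α = ln 0.52 / ln(61/500) ≈ 0.310841.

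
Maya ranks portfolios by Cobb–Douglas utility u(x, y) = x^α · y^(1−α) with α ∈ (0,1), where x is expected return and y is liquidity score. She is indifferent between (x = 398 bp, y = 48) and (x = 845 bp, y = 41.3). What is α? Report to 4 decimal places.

α ≈ 0.1664

Set the two utilities equal: 398^α·48^(1−α) = 845^α·41.3^(1−α).
Taking logs: α·ln 398 + (1−α)·ln 48 = α·ln 845 + (1−α)·ln 41.3, i.e. α·-0.7528846 = (1−α)·-0.1503385.
With A = -0.7528846 and B = -0.1503385: α·A = (1−α)·B, so α = B/(A+B) = -0.1503385/-0.9032231 ≈ 0.1664.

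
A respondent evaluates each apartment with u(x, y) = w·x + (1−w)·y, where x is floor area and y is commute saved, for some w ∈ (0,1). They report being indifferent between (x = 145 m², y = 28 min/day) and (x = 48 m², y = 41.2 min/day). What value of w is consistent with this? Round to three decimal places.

w = 0.120

Equating utilities: w·145 + (1−w)·28 = w·48 + (1−w)·41.2.
Collecting terms: w·97 = (1−w)·13.2.
The marginal rate of substitution is 13.2/97, so w = 13.2/(97+13.2) = 0.120.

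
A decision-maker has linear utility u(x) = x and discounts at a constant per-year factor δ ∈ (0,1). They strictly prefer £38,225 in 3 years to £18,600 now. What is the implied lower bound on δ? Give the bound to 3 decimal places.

Under u(x) = x this choice says 18600 < δ^3·38225.
So δ^3 > 18600/38225 = 0.48659; taking the cube root of both positive sides preserves the inequality.
δ > 0.48659^(1/3) = 0.787.

δ > 0.787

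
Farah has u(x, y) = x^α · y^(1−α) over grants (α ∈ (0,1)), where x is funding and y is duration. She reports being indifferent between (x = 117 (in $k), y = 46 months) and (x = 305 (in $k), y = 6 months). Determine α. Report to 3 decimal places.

The Cobb–Douglas utilities coincide, so 117^α·46^(1−α) = 305^α·6^(1−α).
Rearrange to (117/305)^α = (6/46)^(1−α) and take logs: α·-0.958138 = (1−α)·-2.036882.
So α/(1−α) = (-2.036882)/(-0.958138) = 2.125875, and α = 2.125875/3.125875 ≈ 0.680.

α ≈ 0.680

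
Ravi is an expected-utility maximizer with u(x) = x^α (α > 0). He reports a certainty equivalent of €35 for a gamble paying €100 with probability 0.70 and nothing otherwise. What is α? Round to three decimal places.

α ≈ 0.340

Since u(0) = 0, the lottery's EU is 0.70·100^α.
Indifference: 35^α = 0.70·100^α, so (35/100)^α = 0.70.
α = ln(0.70) / ln(35/100) = -0.356675/-1.049822 ≈ 0.340.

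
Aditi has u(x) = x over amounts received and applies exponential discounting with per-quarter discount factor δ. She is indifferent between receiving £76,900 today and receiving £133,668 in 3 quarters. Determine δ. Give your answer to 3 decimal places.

δ ≈ 0.832

The payoff in 3 quarters is discounted by δ^3, so u(76900) = δ^3·u(133668) and δ^3 = u(76900)/u(133668).
With u(x) = x: δ^3 = 76900/133668 = 0.57531.
So δ = 0.57531^(1/3) ≈ 0.832.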